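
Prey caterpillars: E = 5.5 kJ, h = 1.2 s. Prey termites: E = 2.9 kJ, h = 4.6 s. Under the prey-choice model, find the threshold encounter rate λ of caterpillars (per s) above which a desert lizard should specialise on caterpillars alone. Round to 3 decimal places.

0.133 per s

Drop termites once their profitability E₂/h₂ falls below the rate achievable on caterpillars alone: E₂/h₂ = λE₁/(1 + λh₁).
Solve for λ: λE₁h₂ = E₂(1 + λh₁) → λ(E₁h₂ − E₂h₁) = E₂ → λ = E₂/(E₁h₂ − E₂h₁).
λ = 2.9/(5.5×4.6 − 2.9×1.2) = 2.9/21.82 = 0.1329 per s.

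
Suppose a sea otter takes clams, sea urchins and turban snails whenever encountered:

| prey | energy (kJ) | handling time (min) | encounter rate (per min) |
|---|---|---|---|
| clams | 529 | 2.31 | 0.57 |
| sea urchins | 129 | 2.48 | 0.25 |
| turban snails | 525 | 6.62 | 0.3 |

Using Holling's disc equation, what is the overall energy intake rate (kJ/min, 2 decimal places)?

99.80 kJ/min

Energy encountered per unit search time: 0.57×529 + 0.25×129 + 0.3×525 = 491.3 kJ/min.
Handling time per unit search time: 0.57×2.31 + 0.25×2.48 + 0.3×6.62 = 3.923.
Rate = 491.3/(1 + 3.923) = 99.8 kJ/min.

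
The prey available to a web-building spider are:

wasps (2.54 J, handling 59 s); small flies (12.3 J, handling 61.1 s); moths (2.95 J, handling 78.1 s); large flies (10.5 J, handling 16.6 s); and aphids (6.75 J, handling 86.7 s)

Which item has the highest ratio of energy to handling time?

large flies

Profitability E/h (J/s): wasps = 2.54/59 = 0.0431, small flies = 12.3/61.1 = 0.201, moths = 2.95/78.1 = 0.0378, large flies = 10.5/16.6 = 0.633, aphids = 6.75/86.7 = 0.0779.
Ranked: large flies > small flies > aphids > wasps > moths.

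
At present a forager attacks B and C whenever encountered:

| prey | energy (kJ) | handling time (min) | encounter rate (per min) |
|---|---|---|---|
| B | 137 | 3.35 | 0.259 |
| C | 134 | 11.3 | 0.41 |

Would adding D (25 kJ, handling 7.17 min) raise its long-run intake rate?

Current rate: (0.259×137 + 0.41×134)/(1 + 0.259×3.35 + 0.41×11.3) = 13.91 kJ/min.
Profitability of D: 25/7.17 = 3.487 kJ/min.
3.487 < 13.91, so adding D would lower the average — exclude it.

No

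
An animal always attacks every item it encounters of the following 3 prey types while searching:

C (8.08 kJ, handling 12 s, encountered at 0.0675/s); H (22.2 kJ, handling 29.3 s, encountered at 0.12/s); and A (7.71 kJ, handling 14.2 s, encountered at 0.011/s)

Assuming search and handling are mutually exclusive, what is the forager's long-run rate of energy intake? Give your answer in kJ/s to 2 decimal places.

R = (0.0675×8.08 + 0.12×22.2 + 0.011×7.71) / (1 + 0.0675×12 + 0.12×29.3 + 0.011×14.2) = 3.294/5.482 = 0.6009 kJ/s.

0.60 kJ/s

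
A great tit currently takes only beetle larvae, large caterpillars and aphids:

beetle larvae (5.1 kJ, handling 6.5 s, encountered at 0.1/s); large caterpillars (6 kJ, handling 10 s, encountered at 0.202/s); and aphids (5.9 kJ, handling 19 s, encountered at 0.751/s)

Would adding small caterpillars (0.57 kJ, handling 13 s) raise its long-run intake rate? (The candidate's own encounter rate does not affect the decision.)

On beetle larvae, large caterpillars and aphids alone, R = ΣλE/(1+Σλh) = 6.153/17.94 = 0.343 kJ/s.
Profitability of small caterpillars: 0.57/13 = 0.04385 kJ/s.
Since 0.04385 < R, time spent handling small caterpillars is better spent searching.

No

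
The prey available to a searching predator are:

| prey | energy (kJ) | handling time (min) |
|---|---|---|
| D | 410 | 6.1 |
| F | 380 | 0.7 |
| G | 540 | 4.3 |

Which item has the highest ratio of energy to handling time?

Profitability E/h (kJ/min): D = 410/6.1 = 67.2, F = 380/0.7 = 543, G = 540/4.3 = 126.
Ranked: F > G > D.

F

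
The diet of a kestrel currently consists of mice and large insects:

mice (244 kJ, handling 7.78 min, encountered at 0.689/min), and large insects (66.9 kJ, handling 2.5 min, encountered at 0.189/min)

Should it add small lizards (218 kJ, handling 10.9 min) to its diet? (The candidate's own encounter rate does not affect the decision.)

Intake rate on the current diet: R = (0.689×244 + 0.189×66.9) / (1 + 0.689×7.78 + 0.189×2.5) = 180.8/6.833 = 26.45 kJ/min.
small lizards: E/h = 218/10.9 = 20 kJ/min.
20 < 26.45, so adding small lizards would lower the average — exclude it.

No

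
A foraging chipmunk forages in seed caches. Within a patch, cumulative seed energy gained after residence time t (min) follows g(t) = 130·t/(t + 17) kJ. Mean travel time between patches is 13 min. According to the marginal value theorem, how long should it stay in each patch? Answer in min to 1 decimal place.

By the marginal value theorem, leave when the instantaneous gain rate g'(t) equals the habitat-wide average g(t)/(T + t).
g'(t) = 130·17/(t + 17)². Setting 130·17/(t+17)² = 130t/[(t+17)(13+t)] gives 17(13+t) = t(t+17), so t² = 17×13 = 221.
t* = √221 = 14.87 min.

14.9 min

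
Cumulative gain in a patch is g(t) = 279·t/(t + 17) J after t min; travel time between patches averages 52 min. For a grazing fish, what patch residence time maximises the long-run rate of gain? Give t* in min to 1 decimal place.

Optimal t* satisfies g'(t*) = g(t*)/(T + t*).
g'(t) = 279·17/(t + 17)². Setting 279·17/(t+17)² = 279t/[(t+17)(52+t)] gives 17(52+t) = t(t+17), so t² = 17×52 = 884.
t* = √884 = 29.73 min.

29.7 min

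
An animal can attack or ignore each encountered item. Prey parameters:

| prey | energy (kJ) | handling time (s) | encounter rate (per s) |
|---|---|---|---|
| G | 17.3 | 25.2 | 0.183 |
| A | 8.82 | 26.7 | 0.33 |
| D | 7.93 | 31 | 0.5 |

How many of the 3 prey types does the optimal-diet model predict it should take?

1

E/h in descending order: G 0.687, A 0.33, D 0.256 kJ/s. The optimal diet is the largest prefix of this list for which every included type satisfies E_i/h_i > R on the types above it.
Rate on top 1: 0.5642. A: 0.33 < 0.5642 → exclude; stop.
Optimal diet: G — 1 of 3 types.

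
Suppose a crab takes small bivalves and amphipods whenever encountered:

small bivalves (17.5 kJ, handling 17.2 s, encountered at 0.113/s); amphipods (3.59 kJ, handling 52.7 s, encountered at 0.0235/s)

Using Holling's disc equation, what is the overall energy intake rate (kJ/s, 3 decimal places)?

0.493 kJ/s

Energy encountered per unit search time: 0.113×17.5 + 0.0235×3.59 = 2.062 kJ/s.
Handling time per unit search time: 0.113×17.2 + 0.0235×52.7 = 3.182.
Rate = 2.062/(1 + 3.182) = 0.493 kJ/s.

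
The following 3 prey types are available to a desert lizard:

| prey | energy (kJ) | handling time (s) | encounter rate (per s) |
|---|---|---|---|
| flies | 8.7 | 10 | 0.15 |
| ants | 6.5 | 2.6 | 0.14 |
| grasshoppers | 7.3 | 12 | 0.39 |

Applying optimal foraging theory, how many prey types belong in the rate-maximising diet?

2

Rank by E/h (kJ/s): ants 2.5, flies 0.87, grasshoppers 0.608. Include each in turn until the next type's E/h falls below the running intake rate.
Rate on top 1: 0.6672. flies: 0.87 > 0.6672 → include.
Rate on top 2: 0.7734. grasshoppers: 0.608 < 0.7734 → exclude; stop.
Optimal diet: ants, flies — 2 of 3 types.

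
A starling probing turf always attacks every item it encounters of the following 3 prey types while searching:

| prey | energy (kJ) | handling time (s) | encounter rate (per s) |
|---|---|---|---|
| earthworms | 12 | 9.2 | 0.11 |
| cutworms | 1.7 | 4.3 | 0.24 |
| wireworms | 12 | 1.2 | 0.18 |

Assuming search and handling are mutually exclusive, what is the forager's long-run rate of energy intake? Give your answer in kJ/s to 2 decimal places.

Energy encountered per unit search time: 0.11×12 + 0.24×1.7 + 0.18×12 = 3.888 kJ/s.
Handling time per unit search time: 0.11×9.2 + 0.24×4.3 + 0.18×1.2 = 2.26.
Rate = 3.888/(1 + 2.26) = 1.193 kJ/s.

1.19 kJ/s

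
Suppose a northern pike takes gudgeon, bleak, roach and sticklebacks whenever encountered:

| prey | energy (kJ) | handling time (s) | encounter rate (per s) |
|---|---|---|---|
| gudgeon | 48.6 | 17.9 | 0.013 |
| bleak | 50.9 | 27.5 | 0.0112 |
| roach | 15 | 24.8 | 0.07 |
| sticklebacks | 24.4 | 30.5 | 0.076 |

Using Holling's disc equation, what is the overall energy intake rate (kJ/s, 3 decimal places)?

0.734 kJ/s

Energy encountered per unit search time: 0.013×48.6 + 0.0112×50.9 + 0.07×15 + 0.076×24.4 = 4.106 kJ/s.
Handling time per unit search time: 0.013×17.9 + 0.0112×27.5 + 0.07×24.8 + 0.076×30.5 = 4.595.
Rate = 4.106/(1 + 4.595) = 0.734 kJ/s.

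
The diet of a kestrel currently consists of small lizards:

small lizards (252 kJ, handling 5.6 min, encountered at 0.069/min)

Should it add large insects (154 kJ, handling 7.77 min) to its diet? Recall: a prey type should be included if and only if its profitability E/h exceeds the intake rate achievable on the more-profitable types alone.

Yes

Intake rate on the current diet: R = (0.069×252) / (1 + 0.069×5.6) = 17.39/1.386 = 12.54 kJ/min.
large insects: E/h = 154/7.77 = 19.82 kJ/min.
19.82 > 12.54, so adding large insects raises the average — include it.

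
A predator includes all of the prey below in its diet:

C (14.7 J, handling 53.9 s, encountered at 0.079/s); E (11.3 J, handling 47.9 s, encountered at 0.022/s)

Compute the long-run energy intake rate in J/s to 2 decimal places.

R = (0.079×14.7 + 0.022×11.3) / (1 + 0.079×53.9 + 0.022×47.9) = 1.41/6.312 = 0.2234 J/s.

0.22 J/s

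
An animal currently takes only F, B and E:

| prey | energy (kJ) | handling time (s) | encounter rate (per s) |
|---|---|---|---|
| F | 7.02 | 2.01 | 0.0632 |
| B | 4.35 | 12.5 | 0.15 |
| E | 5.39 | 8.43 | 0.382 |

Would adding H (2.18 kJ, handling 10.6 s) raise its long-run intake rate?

On F, B and E alone, R = ΣλE/(1+Σλh) = 3.155/6.222 = 0.5071 kJ/s.
Profitability of H: 2.18/10.6 = 0.2057 kJ/s.
Since 0.2057 < R, time spent handling H is better spent searching.

No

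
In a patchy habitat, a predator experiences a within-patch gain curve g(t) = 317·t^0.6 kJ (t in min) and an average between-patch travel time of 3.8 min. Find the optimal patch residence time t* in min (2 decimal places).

Optimal t* satisfies g'(t*) = g(t*)/(T + t*).
g'(t) = 0.6·317·t^-0.4. Setting 0.6·317·t^-0.4 = 317·t^0.6/(3.8+t) gives 0.6(3.8+t) = t, so 0.40·t = 0.6×3.8.
t* = 0.6×3.8/0.40 = 5.7 min.

5.70 min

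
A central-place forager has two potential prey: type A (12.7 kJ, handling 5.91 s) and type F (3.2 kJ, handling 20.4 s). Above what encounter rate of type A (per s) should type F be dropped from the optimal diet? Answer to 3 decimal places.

Drop type F once their profitability E₂/h₂ falls below the rate achievable on type A alone: E₂/h₂ = λE₁/(1 + λh₁).
Solve for λ: λE₁h₂ = E₂(1 + λh₁) → λ(E₁h₂ − E₂h₁) = E₂ → λ = E₂/(E₁h₂ − E₂h₁).
λ = 3.2/(12.7×20.4 − 3.2×5.91) = 3.2/240.2 = 0.01332 per s.

0.013 per s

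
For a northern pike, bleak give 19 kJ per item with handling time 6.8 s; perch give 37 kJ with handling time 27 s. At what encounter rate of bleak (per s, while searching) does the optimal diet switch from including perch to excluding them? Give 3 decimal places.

At the threshold, the rate on bleak alone equals the profitability of perch: λ·19/(1 + λ·6.8) = 37/27 = 1.37.
Rearranging, λ(19 − 1.37×6.8) = 1.37, so λ = 1.37/9.681 = 0.1415 per s.

0.142 per s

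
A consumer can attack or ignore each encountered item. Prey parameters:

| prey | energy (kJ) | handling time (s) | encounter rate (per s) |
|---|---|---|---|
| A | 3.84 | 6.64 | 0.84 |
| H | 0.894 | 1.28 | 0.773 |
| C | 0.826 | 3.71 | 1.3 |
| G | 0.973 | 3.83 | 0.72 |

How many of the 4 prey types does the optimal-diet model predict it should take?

2

Rank by E/h (kJ/s): H 0.698, A 0.578, G 0.254, C 0.223. Include each in turn until the next type's E/h falls below the running intake rate.
Rate on top 1: 0.3474. A: 0.578 > 0.3474 → include.
Rate on top 2: 0.5176. G: 0.254 < 0.5176 → exclude; stop.
Optimal diet: H, A — 2 of 4 types.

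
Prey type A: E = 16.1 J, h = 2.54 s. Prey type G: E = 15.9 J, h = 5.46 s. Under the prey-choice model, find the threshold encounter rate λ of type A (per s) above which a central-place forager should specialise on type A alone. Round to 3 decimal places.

At the threshold, the rate on type A alone equals the profitability of type G: λ·16.1/(1 + λ·2.54) = 15.9/5.46 = 2.912.
Rearranging, λ(16.1 − 2.912×2.54) = 2.912, so λ = 2.912/8.703 = 0.3346 per s.

0.335 per s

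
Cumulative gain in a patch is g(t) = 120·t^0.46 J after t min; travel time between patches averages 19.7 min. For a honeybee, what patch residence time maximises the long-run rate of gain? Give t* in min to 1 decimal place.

Maximise g(t)/(T+t): set derivative to zero → g'(t)(T+t) = g(t).
g'(t) = 0.46·120·t^-0.54. Setting 0.46·120·t^-0.54 = 120·t^0.46/(19.7+t) gives 0.46(19.7+t) = t, so 0.54·t = 0.46×19.7.
t* = 0.46×19.7/0.54 = 16.78 min.

16.8 min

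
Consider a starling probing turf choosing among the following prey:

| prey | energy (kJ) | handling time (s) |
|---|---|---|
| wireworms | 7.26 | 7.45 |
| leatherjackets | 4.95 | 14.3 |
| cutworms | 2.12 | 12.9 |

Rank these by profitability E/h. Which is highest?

wireworms

Profitability E/h (kJ/s): wireworms = 7.26/7.45 = 0.974, leatherjackets = 4.95/14.3 = 0.346, cutworms = 2.12/12.9 = 0.164.
Ranked: wireworms > leatherjackets > cutworms.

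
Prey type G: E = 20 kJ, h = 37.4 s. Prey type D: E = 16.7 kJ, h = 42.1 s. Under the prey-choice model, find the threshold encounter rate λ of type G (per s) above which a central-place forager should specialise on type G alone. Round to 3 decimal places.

Drop type D once their profitability E₂/h₂ falls below the rate achievable on type G alone: E₂/h₂ = λE₁/(1 + λh₁).
Solve for λ: λE₁h₂ = E₂(1 + λh₁) → λ(E₁h₂ − E₂h₁) = E₂ → λ = E₂/(E₁h₂ − E₂h₁).
λ = 16.7/(20×42.1 − 16.7×37.4) = 16.7/217.4 = 0.07681 per s.

0.077 per s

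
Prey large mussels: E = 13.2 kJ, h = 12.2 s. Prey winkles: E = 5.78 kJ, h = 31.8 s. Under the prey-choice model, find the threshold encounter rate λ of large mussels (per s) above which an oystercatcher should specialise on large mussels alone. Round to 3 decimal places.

At the threshold, the rate on large mussels alone equals the profitability of winkles: λ·13.2/(1 + λ·12.2) = 5.78/31.8 = 0.1818.
Rearranging, λ(13.2 − 0.1818×12.2) = 0.1818, so λ = 0.1818/10.98 = 0.01655 per s.

0.017 per s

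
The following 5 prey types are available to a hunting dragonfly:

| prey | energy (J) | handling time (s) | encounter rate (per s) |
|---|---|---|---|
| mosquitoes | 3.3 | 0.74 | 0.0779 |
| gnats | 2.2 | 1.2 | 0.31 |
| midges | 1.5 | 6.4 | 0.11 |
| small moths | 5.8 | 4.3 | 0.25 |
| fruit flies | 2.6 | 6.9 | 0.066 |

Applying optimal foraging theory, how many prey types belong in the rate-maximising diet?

Profitabilities (E/h, J/s): mosquitoes 4.46, gnats 1.83, small moths 1.35, fruit flies 0.377, midges 0.234. Add prey in this order while the next type's profitability exceeds the intake rate on those already taken.
Rate on top 1: 0.2431. gnats: 1.83 > 0.2431 → include.
Rate on top 2: 0.6569. small moths: 1.35 > 0.6569 → include.
Rate on top 3: 0.9539. fruit flies: 0.377 < 0.9539 → exclude; stop.
Optimal diet: mosquitoes, gnats, small moths — 3 of 5 types.

3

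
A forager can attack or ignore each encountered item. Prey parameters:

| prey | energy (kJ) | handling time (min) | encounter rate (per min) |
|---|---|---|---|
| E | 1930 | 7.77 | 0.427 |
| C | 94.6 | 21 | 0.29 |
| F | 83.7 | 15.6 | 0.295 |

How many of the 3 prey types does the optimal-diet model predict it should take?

Profitabilities (E/h, kJ/min): E 248, F 5.37, C 4.5. Add prey in this order while the next type's profitability exceeds the intake rate on those already taken.
Rate on top 1: 190.9. F: 5.37 < 190.9 → exclude; stop.
Optimal diet: E — 1 of 3 types.

1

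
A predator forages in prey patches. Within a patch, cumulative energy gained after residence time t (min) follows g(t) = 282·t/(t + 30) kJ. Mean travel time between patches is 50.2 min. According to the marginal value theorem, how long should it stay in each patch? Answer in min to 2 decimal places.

38.81 min

By the marginal value theorem, leave when the instantaneous gain rate g'(t) equals the habitat-wide average g(t)/(T + t).
g'(t) = 282·30/(t + 30)². Setting 282·30/(t+30)² = 282t/[(t+30)(50.2+t)] gives 30(50.2+t) = t(t+30), so t² = 30×50.2 = 1506.
t* = √1506 = 38.81 min.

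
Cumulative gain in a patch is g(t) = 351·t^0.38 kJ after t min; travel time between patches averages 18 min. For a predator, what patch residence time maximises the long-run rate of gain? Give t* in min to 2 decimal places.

11.03 min

By the marginal value theorem, leave when the instantaneous gain rate g'(t) equals the habitat-wide average g(t)/(T + t).
g'(t) = 0.38·351·t^-0.62. Setting 0.38·351·t^-0.62 = 351·t^0.38/(18+t) gives 0.38(18+t) = t, so 0.62·t = 0.38×18.
t* = 0.38×18/0.62 = 11.03 min.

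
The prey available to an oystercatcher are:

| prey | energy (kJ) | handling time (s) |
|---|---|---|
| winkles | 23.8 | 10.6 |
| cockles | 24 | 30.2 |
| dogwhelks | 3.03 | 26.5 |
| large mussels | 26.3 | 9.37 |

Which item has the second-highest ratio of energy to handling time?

winkles

In descending order of E/h:
large mussels: 26.3/9.37 = 2.81 kJ/s
winkles: 23.8/10.6 = 2.25 kJ/s
cockles: 24/30.2 = 0.795 kJ/s
dogwhelks: 3.03/26.5 = 0.114 kJ/s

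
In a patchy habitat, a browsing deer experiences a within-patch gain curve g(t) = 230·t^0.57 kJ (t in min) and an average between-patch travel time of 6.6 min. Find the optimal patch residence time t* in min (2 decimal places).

By the marginal value theorem, leave when the instantaneous gain rate g'(t) equals the habitat-wide average g(t)/(T + t).
g'(t) = 0.57·230·t^-0.43. Setting 0.57·230·t^-0.43 = 230·t^0.57/(6.6+t) gives 0.57(6.6+t) = t, so 0.43·t = 0.57×6.6.
t* = 0.57×6.6/0.43 = 8.749 min.

8.75 min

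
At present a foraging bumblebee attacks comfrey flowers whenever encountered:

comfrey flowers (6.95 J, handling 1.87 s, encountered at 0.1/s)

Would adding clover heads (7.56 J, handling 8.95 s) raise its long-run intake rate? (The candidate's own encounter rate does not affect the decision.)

On comfrey flowers alone, R = ΣλE/(1+Σλh) = 0.695/1.187 = 0.5855 J/s.
clover heads: E/h = 7.56/8.95 = 0.8447 J/s.
0.8447 > 0.5855, so adding clover heads raises the average — include it.

Yes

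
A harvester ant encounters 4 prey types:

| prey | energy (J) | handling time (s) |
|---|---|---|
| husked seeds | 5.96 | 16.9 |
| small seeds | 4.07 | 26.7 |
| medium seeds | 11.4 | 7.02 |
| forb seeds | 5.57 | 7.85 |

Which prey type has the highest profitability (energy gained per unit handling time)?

In descending order of E/h:
medium seeds: 11.4/7.02 = 1.62 J/s
forb seeds: 5.57/7.85 = 0.71 J/s
husked seeds: 5.96/16.9 = 0.353 J/s
small seeds: 4.07/26.7 = 0.152 J/s

medium seeds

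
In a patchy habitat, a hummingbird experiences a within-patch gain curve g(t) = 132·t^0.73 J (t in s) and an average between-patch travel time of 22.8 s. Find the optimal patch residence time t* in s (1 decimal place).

61.6 s

Maximise g(t)/(T+t): set derivative to zero → g'(t)(T+t) = g(t).
g'(t) = 0.73·132·t^-0.27. Setting 0.73·132·t^-0.27 = 132·t^0.73/(22.8+t) gives 0.73(22.8+t) = t, so 0.27·t = 0.73×22.8.
t* = 0.73×22.8/0.27 = 61.64 s.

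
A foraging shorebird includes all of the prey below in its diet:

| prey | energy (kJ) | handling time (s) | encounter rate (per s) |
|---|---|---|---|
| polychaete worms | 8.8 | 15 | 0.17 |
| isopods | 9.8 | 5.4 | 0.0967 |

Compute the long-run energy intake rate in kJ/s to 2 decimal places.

R = (0.17×8.8 + 0.0967×9.8) / (1 + 0.17×15 + 0.0967×5.4) = 2.444/4.072 = 0.6001 kJ/s.

0.60 kJ/s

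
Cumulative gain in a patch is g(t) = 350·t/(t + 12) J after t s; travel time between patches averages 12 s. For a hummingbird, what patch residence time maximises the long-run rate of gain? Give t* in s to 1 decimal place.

Optimal t* satisfies g'(t*) = g(t*)/(T + t*).
g'(t) = 350·12/(t + 12)². Setting 350·12/(t+12)² = 350t/[(t+12)(12+t)] gives 12(12+t) = t(t+12), so t² = 12×12 = 144.
t* = √144 = 12 s.

12.0 s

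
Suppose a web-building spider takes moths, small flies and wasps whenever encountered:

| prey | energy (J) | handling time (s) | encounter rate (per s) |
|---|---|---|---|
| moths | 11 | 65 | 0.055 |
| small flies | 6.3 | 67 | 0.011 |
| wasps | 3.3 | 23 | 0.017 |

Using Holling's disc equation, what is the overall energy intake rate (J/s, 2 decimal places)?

Energy encountered per unit search time: 0.055×11 + 0.011×6.3 + 0.017×3.3 = 0.7304 J/s.
Handling time per unit search time: 0.055×65 + 0.011×67 + 0.017×23 = 4.703.
Rate = 0.7304/(1 + 4.703) = 0.1281 J/s.

0.13 J/s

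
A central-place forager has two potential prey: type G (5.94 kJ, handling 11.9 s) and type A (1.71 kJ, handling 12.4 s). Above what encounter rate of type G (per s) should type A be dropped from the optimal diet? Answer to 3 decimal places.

Drop type A once their profitability E₂/h₂ falls below the rate achievable on type G alone: E₂/h₂ = λE₁/(1 + λh₁).
Solve for λ: λE₁h₂ = E₂(1 + λh₁) → λ(E₁h₂ − E₂h₁) = E₂ → λ = E₂/(E₁h₂ − E₂h₁).
λ = 1.71/(5.94×12.4 − 1.71×11.9) = 1.71/53.31 = 0.03208 per s.

0.032 per s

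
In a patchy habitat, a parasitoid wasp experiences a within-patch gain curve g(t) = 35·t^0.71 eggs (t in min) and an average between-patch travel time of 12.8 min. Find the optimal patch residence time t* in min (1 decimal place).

Optimal t* satisfies g'(t*) = g(t*)/(T + t*).
g'(t) = 0.71·35·t^-0.29. Setting 0.71·35·t^-0.29 = 35·t^0.71/(12.8+t) gives 0.71(12.8+t) = t, so 0.29·t = 0.71×12.8.
t* = 0.71×12.8/0.29 = 31.34 min.

31.3 min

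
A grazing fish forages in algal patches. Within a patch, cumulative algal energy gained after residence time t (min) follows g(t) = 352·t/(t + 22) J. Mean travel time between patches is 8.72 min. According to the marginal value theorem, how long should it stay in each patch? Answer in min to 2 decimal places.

By the marginal value theorem, leave when the instantaneous gain rate g'(t) equals the habitat-wide average g(t)/(T + t).
g'(t) = 352·22/(t + 22)². Setting 352·22/(t+22)² = 352t/[(t+22)(8.72+t)] gives 22(8.72+t) = t(t+22), so t² = 22×8.72 = 191.8.
t* = √191.8 = 13.85 min.

13.85 min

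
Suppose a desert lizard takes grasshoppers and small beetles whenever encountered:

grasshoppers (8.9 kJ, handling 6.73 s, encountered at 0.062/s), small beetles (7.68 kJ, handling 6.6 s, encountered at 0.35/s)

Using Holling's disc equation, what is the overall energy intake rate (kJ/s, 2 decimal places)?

0.87 kJ/s

R = Σλ_iE_i / (1 + Σλ_ih_i)
Numerator: 0.062×8.9 + 0.35×7.68 = 3.24
Denominator: 1 + 0.062×6.73 + 0.35×6.6 = 3.727
R = 3.24/3.727 = 0.8692 kJ/s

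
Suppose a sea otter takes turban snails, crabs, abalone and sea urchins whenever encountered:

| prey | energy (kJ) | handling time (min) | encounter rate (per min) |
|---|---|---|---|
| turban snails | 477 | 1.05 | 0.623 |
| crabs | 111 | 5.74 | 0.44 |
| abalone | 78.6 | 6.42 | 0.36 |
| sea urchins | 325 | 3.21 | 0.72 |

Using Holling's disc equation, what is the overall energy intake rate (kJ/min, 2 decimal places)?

69.11 kJ/min

R = Σλ_iE_i / (1 + Σλ_ih_i)
Numerator: 0.623×477 + 0.44×111 + 0.36×78.6 + 0.72×325 = 608.3
Denominator: 1 + 0.623×1.05 + 0.44×5.74 + 0.36×6.42 + 0.72×3.21 = 8.802
R = 608.3/8.802 = 69.11 kJ/min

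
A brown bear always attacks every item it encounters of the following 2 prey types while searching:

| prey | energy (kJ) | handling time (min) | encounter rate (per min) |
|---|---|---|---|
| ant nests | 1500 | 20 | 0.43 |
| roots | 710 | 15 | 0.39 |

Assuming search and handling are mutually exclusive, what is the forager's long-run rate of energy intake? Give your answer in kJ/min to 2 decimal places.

Energy encountered per unit search time: 0.43×1500 + 0.39×710 = 921.9 kJ/min.
Handling time per unit search time: 0.43×20 + 0.39×15 = 14.45.
Rate = 921.9/(1 + 14.45) = 59.67 kJ/min.

59.67 kJ/min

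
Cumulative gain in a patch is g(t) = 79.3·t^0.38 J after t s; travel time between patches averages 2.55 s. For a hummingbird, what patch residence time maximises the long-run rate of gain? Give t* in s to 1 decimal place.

By the marginal value theorem, leave when the instantaneous gain rate g'(t) equals the habitat-wide average g(t)/(T + t).
g'(t) = 0.38·79.3·t^-0.62. Setting 0.38·79.3·t^-0.62 = 79.3·t^0.38/(2.55+t) gives 0.38(2.55+t) = t, so 0.62·t = 0.38×2.55.
t* = 0.38×2.55/0.62 = 1.563 s.

1.6 s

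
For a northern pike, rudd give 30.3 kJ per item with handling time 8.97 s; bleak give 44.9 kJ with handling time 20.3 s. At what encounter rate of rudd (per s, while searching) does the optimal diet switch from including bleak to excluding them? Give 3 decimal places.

The zero-one rule: include bleak iff E₂/h₂ > λE₁/(1+λh₁). Equality gives the switch point.
λE₁h₂ = E₂ + λE₂h₁ ⇒ λ = E₂/(E₁h₂ − E₂h₁) = 44.9/(615.1 − 402.8) = 0.2115 per s.

0.211 per s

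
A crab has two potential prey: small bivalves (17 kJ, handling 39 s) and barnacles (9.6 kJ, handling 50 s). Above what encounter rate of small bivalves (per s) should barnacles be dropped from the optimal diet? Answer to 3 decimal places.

0.020 per s

The zero-one rule: include barnacles iff E₂/h₂ > λE₁/(1+λh₁). Equality gives the switch point.
λE₁h₂ = E₂ + λE₂h₁ ⇒ λ = E₂/(E₁h₂ − E₂h₁) = 9.6/(850 − 374.4) = 0.02019 per s.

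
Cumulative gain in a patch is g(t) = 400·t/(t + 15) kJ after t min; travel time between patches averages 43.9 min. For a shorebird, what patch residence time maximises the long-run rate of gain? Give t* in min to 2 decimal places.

25.66 min

By the marginal value theorem, leave when the instantaneous gain rate g'(t) equals the habitat-wide average g(t)/(T + t).
g'(t) = 400·15/(t + 15)². Setting 400·15/(t+15)² = 400t/[(t+15)(43.9+t)] gives 15(43.9+t) = t(t+15), so t² = 15×43.9 = 658.5.
t* = √658.5 = 25.66 min.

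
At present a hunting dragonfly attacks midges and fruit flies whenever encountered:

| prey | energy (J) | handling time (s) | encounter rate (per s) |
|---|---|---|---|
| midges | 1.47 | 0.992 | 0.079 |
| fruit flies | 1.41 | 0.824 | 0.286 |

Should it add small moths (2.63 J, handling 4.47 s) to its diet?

Yes

Current rate: (0.079×1.47 + 0.286×1.41)/(1 + 0.079×0.992 + 0.286×0.824) = 0.3953 J/s.
small moths: E/h = 2.63/4.47 = 0.5884 J/s.
0.5884 > 0.3953, so adding small moths raises the average — include it.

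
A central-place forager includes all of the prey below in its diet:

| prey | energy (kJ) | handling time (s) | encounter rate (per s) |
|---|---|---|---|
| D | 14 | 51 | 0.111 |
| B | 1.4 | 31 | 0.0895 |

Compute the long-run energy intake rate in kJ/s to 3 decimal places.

0.178 kJ/s

R = Σλ_iE_i / (1 + Σλ_ih_i)
Numerator: 0.111×14 + 0.0895×1.4 = 1.679
Denominator: 1 + 0.111×51 + 0.0895×31 = 9.436
R = 1.679/9.436 = 0.178 kJ/s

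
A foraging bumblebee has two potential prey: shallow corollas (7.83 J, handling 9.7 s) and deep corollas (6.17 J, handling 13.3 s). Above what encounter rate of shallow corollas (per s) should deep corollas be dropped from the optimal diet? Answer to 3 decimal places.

0.139 per s

At the threshold, the rate on shallow corollas alone equals the profitability of deep corollas: λ·7.83/(1 + λ·9.7) = 6.17/13.3 = 0.4639.
Rearranging, λ(7.83 − 0.4639×9.7) = 0.4639, so λ = 0.4639/3.33 = 0.1393 per s.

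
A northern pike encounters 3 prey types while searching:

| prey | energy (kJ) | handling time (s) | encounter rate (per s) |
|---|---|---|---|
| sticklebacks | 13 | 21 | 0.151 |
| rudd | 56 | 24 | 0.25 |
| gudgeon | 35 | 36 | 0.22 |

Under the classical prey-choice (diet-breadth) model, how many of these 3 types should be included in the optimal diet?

E/h in descending order: rudd 2.33, gudgeon 0.972, sticklebacks 0.619 kJ/s. The optimal diet is the largest prefix of this list for which every included type satisfies E_i/h_i > R on the types above it.
Rate on top 1: 2. gudgeon: 0.972 < 2 → exclude; stop.
Optimal diet: rudd — 1 of 3 types.

1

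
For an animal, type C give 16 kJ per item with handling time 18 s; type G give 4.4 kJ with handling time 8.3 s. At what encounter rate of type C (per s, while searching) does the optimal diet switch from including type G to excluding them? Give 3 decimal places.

The zero-one rule: include type G iff E₂/h₂ > λE₁/(1+λh₁). Equality gives the switch point.
λE₁h₂ = E₂ + λE₂h₁ ⇒ λ = E₂/(E₁h₂ − E₂h₁) = 4.4/(132.8 − 79.2) = 0.08209 per s.

0.082 per s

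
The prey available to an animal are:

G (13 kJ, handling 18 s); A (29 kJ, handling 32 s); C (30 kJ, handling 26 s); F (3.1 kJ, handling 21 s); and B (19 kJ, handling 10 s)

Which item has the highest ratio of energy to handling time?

Profitability E/h (kJ/s): G = 13/18 = 0.722, A = 29/32 = 0.906, C = 30/26 = 1.15, F = 3.1/21 = 0.148, B = 19/10 = 1.9.
Ranked: B > C > A > G > F.

B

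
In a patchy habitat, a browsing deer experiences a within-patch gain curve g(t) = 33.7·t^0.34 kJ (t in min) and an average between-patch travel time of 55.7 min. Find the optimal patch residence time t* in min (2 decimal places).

By the marginal value theorem, leave when the instantaneous gain rate g'(t) equals the habitat-wide average g(t)/(T + t).
g'(t) = 0.34·33.7·t^-0.66. Setting 0.34·33.7·t^-0.66 = 33.7·t^0.34/(55.7+t) gives 0.34(55.7+t) = t, so 0.66·t = 0.34×55.7.
t* = 0.34×55.7/0.66 = 28.69 min.

28.69 min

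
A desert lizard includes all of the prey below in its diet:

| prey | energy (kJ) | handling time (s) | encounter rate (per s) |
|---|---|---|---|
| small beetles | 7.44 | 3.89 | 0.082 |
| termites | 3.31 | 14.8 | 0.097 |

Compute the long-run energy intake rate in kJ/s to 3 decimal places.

0.338 kJ/s

R = (0.082×7.44 + 0.097×3.31) / (1 + 0.082×3.89 + 0.097×14.8) = 0.9312/2.755 = 0.338 kJ/s.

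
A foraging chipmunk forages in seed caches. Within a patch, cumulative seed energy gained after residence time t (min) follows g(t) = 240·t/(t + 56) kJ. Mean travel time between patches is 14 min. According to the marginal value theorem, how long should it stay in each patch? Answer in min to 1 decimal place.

Optimal t* satisfies g'(t*) = g(t*)/(T + t*).
g'(t) = 240·56/(t + 56)². Setting 240·56/(t+56)² = 240t/[(t+56)(14+t)] gives 56(14+t) = t(t+56), so t² = 56×14 = 784.
t* = √784 = 28 min.

28.0 min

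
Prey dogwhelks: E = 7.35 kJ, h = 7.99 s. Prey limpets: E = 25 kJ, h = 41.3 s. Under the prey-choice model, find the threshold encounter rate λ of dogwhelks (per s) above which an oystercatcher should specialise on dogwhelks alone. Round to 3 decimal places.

0.241 per s

Drop limpets once their profitability E₂/h₂ falls below the rate achievable on dogwhelks alone: E₂/h₂ = λE₁/(1 + λh₁).
Solve for λ: λE₁h₂ = E₂(1 + λh₁) → λ(E₁h₂ − E₂h₁) = E₂ → λ = E₂/(E₁h₂ − E₂h₁).
λ = 25/(7.35×41.3 − 25×7.99) = 25/103.8 = 0.2408 per s.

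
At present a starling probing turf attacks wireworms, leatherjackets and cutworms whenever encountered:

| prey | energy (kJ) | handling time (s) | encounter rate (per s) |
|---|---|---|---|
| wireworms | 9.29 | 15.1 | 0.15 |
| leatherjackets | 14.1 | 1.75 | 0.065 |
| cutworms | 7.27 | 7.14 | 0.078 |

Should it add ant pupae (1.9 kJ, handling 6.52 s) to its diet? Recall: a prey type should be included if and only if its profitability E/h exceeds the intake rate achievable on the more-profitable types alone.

No

On wireworms, leatherjackets and cutworms alone, R = ΣλE/(1+Σλh) = 2.877/3.936 = 0.731 kJ/s.
ant pupae: E/h = 1.9/6.52 = 0.2914 kJ/s.
0.2914 < 0.731, so adding ant pupae would lower the average — exclude it.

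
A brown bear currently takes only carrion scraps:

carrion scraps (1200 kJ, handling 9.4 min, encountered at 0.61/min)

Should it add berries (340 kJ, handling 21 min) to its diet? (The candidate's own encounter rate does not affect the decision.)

Current rate: (0.61×1200)/(1 + 0.61×9.4) = 108.7 kJ/min.
Profitability of berries: 340/21 = 16.19 kJ/min.
16.19 < 108.7, so adding berries would lower the average — exclude it.

No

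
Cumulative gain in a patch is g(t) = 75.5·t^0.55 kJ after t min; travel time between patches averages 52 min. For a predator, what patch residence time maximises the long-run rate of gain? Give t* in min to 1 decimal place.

63.6 min

Optimal t* satisfies g'(t*) = g(t*)/(T + t*).
g'(t) = 0.55·75.5·t^-0.45. Setting 0.55·75.5·t^-0.45 = 75.5·t^0.55/(52+t) gives 0.55(52+t) = t, so 0.45·t = 0.55×52.
t* = 0.55×52/0.45 = 63.56 min.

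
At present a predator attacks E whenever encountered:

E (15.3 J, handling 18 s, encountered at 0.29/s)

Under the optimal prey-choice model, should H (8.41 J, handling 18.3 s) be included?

No

On E alone, R = ΣλE/(1+Σλh) = 4.437/6.22 = 0.7133 J/s.
Profitability of H: 8.41/18.3 = 0.4596 J/s.
Since 0.4596 < R, time spent handling H is better spent searching.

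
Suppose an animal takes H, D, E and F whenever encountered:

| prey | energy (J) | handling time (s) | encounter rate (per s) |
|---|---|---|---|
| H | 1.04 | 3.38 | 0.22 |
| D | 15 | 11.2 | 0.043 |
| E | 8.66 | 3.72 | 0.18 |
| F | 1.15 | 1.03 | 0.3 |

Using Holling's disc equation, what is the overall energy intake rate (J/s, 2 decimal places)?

0.87 J/s

R = Σλ_iE_i / (1 + Σλ_ih_i)
Numerator: 0.22×1.04 + 0.043×15 + 0.18×8.66 + 0.3×1.15 = 2.778
Denominator: 1 + 0.22×3.38 + 0.043×11.2 + 0.18×3.72 + 0.3×1.03 = 3.204
R = 2.778/3.204 = 0.867 J/s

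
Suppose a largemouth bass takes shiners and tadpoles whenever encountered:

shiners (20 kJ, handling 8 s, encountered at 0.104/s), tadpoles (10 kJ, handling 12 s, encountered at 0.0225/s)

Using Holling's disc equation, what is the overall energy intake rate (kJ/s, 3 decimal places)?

R = (0.104×20 + 0.0225×10) / (1 + 0.104×8 + 0.0225×12) = 2.305/2.102 = 1.097 kJ/s.

1.097 kJ/s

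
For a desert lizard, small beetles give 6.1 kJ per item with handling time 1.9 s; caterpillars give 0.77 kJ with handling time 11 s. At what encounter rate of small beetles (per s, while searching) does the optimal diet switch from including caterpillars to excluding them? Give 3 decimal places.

The zero-one rule: include caterpillars iff E₂/h₂ > λE₁/(1+λh₁). Equality gives the switch point.
λE₁h₂ = E₂ + λE₂h₁ ⇒ λ = E₂/(E₁h₂ − E₂h₁) = 0.77/(67.1 − 1.463) = 0.01173 per s.

0.012 per s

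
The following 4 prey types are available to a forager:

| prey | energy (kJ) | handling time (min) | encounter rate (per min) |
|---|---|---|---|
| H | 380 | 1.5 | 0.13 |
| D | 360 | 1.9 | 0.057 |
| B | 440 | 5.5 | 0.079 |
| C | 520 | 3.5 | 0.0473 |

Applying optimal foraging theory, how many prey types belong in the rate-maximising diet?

4

Profitabilities (E/h, kJ/min): H 253, D 189, C 149, B 80. Add prey in this order while the next type's profitability exceeds the intake rate on those already taken.
Rate on top 1: 41.34. D: 189 > 41.34 → include.
Rate on top 2: 53.65. C: 149 > 53.65 → include.
Rate on top 3: 64.35. B: 80 > 64.35 → include.
Optimal diet: H, D, C, B — 4 of 4 types.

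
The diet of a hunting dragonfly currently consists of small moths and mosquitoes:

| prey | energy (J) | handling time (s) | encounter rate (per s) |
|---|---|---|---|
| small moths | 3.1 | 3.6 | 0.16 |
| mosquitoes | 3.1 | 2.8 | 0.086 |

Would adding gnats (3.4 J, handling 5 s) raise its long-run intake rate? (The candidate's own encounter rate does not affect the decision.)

Intake rate on the current diet: R = (0.16×3.1 + 0.086×3.1) / (1 + 0.16×3.6 + 0.086×2.8) = 0.7626/1.817 = 0.4197 J/s.
gnats: E/h = 3.4/5 = 0.68 J/s.
0.68 > 0.4197, so adding gnats raises the average — include it.

Yes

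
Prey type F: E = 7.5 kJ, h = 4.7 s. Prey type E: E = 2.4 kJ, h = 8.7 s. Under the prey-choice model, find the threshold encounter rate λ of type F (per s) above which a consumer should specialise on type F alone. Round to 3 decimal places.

At the threshold, the rate on type F alone equals the profitability of type E: λ·7.5/(1 + λ·4.7) = 2.4/8.7 = 0.2759.
Rearranging, λ(7.5 − 0.2759×4.7) = 0.2759, so λ = 0.2759/6.203 = 0.04447 per s.

0.044 per s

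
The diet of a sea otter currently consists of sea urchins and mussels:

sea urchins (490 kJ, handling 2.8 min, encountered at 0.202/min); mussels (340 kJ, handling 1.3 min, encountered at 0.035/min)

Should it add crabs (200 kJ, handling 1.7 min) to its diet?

Yes

Intake rate on the current diet: R = (0.202×490 + 0.035×340) / (1 + 0.202×2.8 + 0.035×1.3) = 110.9/1.611 = 68.82 kJ/min.
crabs: E/h = 200/1.7 = 117.6 kJ/min.
117.6 > 68.82, so adding crabs raises the average — include it.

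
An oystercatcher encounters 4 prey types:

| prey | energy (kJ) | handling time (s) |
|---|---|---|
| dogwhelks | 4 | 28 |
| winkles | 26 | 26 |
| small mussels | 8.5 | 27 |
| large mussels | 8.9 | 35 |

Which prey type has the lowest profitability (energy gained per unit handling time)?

dogwhelks

In descending order of E/h:
winkles: 26/26 = 1 kJ/s
small mussels: 8.5/27 = 0.315 kJ/s
large mussels: 8.9/35 = 0.254 kJ/s
dogwhelks: 4/28 = 0.143 kJ/s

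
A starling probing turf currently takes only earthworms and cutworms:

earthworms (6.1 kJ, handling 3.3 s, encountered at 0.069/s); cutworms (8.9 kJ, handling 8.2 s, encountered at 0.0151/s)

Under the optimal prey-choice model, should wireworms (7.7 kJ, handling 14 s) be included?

Yes

Current rate: (0.069×6.1 + 0.0151×8.9)/(1 + 0.069×3.3 + 0.0151×8.2) = 0.4109 kJ/s.
Profitability of wireworms: 7.7/14 = 0.55 kJ/s.
0.55 > 0.4109, so adding wireworms raises the average — include it.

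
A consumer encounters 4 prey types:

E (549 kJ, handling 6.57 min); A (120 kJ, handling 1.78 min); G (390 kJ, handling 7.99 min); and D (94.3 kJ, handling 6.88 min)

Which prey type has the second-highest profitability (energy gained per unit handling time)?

A

Profitability E/h (kJ/min): E = 549/6.57 = 83.6, A = 120/1.78 = 67.4, G = 390/7.99 = 48.8, D = 94.3/6.88 = 13.7.
Ranked: E > A > G > D.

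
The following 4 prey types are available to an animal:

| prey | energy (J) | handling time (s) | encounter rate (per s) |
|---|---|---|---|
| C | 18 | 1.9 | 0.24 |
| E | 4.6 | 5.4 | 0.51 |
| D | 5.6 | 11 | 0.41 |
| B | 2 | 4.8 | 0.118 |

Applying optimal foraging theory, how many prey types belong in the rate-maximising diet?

1

Profitabilities (E/h, J/s): C 9.47, E 0.852, D 0.509, B 0.417. Add prey in this order while the next type's profitability exceeds the intake rate on those already taken.
Rate on top 1: 2.967. E: 0.852 < 2.967 → exclude; stop.
Optimal diet: C — 1 of 4 types.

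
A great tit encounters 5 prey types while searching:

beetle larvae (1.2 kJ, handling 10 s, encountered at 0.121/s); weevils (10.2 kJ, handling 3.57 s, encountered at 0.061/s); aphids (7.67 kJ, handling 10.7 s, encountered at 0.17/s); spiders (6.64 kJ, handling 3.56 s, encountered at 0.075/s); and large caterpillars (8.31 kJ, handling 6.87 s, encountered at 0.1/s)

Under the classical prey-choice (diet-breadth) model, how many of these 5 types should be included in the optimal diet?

E/h in descending order: weevils 2.86, spiders 1.87, large caterpillars 1.21, aphids 0.717, beetle larvae 0.12 kJ/s. The optimal diet is the largest prefix of this list for which every included type satisfies E_i/h_i > R on the types above it.
Rate on top 1: 0.5109. spiders: 1.87 > 0.5109 → include.
Rate on top 2: 0.7545. large caterpillars: 1.21 > 0.7545 → include.
Rate on top 3: 0.8984. aphids: 0.717 < 0.8984 → exclude; stop.
Optimal diet: weevils, spiders, large caterpillars — 3 of 5 types.

3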